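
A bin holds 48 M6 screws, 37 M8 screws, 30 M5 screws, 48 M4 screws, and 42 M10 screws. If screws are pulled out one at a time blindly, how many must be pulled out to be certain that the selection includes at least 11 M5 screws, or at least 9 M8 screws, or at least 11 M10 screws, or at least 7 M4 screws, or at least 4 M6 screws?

The worst case stops just short of every target: 3 M6, 8 M8, 10 M5, 6 M4, 10 M10 — 3 + 8 + 10 + 6 + 10 = 37 screws.
One more screw must push some size to its target, so 37 + 1 = 38.

38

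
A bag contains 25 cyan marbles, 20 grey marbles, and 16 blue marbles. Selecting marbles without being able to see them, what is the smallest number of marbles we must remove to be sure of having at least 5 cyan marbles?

41

The worst case draws every non-cyan marble first: 20 + 16 = 36.
The next 5 draws are then forced to be cyan, giving 36 + 5 = 41.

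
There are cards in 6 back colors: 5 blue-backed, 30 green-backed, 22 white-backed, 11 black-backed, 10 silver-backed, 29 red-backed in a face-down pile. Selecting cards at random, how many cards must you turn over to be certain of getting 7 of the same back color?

36

In the worst case we take at most 6 of each back color, but all 5 blue-backed (fewer than 6), giving 5 + 6 + 6 + 6 + 6 + 6 = 35.
One more card then forces some back color to 7, so 35 + 1 = 36.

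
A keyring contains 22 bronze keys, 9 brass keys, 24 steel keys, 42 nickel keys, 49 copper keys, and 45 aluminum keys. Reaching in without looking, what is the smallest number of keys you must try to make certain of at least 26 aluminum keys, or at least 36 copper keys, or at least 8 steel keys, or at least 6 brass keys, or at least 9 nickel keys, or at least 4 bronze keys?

Each of the 6 types has its own threshold; avoid all of them simultaneously.
The worst case stops just short of every target: 3 bronze, 5 brass, 7 steel, 8 nickel, 35 copper, 25 aluminum — 3 + 5 + 7 + 8 + 35 + 25 = 83 keys.
One more key must push some type to its target, so 83 + 1 = 84.

84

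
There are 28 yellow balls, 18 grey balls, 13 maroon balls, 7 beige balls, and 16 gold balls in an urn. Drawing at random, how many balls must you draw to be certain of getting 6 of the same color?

26

The worst case takes 5 balls of each color without reaching 6 of any: 5 × 5 = 25.
The next ball must bring some color to 6, so 25 + 1 = 26.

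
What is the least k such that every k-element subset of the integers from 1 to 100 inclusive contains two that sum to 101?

Partition {1, …, 100} into 50 pairs: {1,100}, {2,99}, …, {50,51}.
Choosing 50 integers — say the integers 1 through 50 — takes one from each pair and avoids the property.
Choosing 51 forces two into the same pair by pigeonhole, and those sum to 101. So 51.

51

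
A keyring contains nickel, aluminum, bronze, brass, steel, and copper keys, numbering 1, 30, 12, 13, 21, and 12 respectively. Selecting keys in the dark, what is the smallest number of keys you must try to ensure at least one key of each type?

The hardest type to obtain is nickel: we could draw every other key first — 89 − 1 = 88 keys — without a single nickel one.
The next draw must be nickel, so 88 + 1 = 89.

89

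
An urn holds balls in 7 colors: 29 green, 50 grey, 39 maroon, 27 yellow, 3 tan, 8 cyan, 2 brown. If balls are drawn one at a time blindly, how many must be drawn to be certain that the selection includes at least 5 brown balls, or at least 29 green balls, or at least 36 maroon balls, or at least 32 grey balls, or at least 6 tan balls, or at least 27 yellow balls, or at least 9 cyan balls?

The worst case stops just short of every target: 28 green, 31 grey, 35 maroon, 26 yellow, all 3 tan, 8 cyan, all 2 brown — 28 + 31 + 35 + 26 + 3 + 8 + 2 = 133 balls.
One more ball must push some color to its target, so 133 + 1 = 134.

134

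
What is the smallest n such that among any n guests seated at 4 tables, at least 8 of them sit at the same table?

29

There are 4 tables acting as pigeonholes.
With 4 × 7 = 28 guests we could place exactly 7 in each, with no class reaching 8.
One more forces some class to hold 8, so 28 + 1 = 29.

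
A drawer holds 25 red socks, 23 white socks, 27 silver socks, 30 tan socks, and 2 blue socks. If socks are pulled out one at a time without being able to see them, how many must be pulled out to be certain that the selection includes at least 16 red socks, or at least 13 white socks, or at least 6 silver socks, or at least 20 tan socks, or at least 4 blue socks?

54

The worst case stops just short of every target: 15 red, 12 white, 5 silver, 19 tan, all 2 blue — 15 + 12 + 5 + 19 + 2 = 53 socks.
One more sock must push some color to its target, so 53 + 1 = 54.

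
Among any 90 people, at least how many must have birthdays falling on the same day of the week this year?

13

If each of the 7 days of the week held at most 12, the total would be at most 7 × 12 = 84 < 90, a contradiction.
So at least one holds ⌈90/7⌉ = 13.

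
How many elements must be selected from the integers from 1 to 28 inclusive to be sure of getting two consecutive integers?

15

Partition {1, …, 28} into 14 pairs: {1,2}, {3,4}, …, {27,28}.
Choosing 14 integers — say the 14 even numbers 2, 4, …, 28 — takes one from each pair and avoids the property.
Choosing 15 forces two into the same pair by pigeonhole, and those are consecutive. So 15.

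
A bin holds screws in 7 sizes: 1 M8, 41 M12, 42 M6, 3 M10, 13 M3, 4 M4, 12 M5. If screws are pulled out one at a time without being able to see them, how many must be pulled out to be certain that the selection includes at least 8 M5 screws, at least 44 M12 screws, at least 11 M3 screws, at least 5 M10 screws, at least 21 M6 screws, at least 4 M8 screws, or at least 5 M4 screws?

Each of the 7 sizes has its own threshold; avoid all of them simultaneously.
The worst case stops just short of every target: all 1 M8, all 41 M12, 20 M6, all 3 M10, 10 M3, 4 M4, 7 M5 — 1 + 41 + 20 + 3 + 10 + 4 + 7 = 86 screws.
One more screw must push some size to its target, so 86 + 1 = 87.

87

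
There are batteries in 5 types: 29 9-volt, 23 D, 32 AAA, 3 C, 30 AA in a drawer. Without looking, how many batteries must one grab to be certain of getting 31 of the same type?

Treat the 5 types as pigeonholes.
In the worst case we take at most 30 of each type, but all 29 9-volt, all 23 D, and all 3 C (fewer than 30), giving 29 + 23 + 30 + 3 + 30 = 115.
One more battery then forces some type to 31, so 115 + 1 = 116.

116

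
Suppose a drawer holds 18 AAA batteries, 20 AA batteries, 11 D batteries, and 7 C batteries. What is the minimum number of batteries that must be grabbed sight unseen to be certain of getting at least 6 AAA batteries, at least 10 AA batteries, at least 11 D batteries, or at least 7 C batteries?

31

The worst case stops just short of every target: 5 AAA, 9 AA, 10 D, 6 C — 5 + 9 + 10 + 6 = 30 batteries.
One more battery must push some type to its target, so 30 + 1 = 31.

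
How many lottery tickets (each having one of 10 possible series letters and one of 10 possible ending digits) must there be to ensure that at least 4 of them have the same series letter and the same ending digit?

301

There are 10 × 10 = 100 (series letter, ending digit) combinations acting as pigeonholes.
With 100 × 3 = 300 lottery tickets we could place exactly 3 in each, with no (series letter, ending digit) pair reaching 4.
One more forces some (series letter, ending digit) pair to hold 4, so 300 + 1 = 301.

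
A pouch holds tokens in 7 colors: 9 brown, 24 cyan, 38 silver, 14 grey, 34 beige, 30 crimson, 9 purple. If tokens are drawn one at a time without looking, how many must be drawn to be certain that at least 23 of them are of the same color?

Treat the 7 colors as pigeonholes.
In the worst case we take at most 22 of each color, but all 9 brown, all 14 grey, and all 9 purple (fewer than 22), giving 9 + 22 + 22 + 14 + 22 + 22 + 9 = 120.
One more token then forces some color to 23, so 120 + 1 = 121.

121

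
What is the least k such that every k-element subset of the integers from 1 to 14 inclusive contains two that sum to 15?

8

Partition {1, …, 14} into 7 pairs: {1,14}, {2,13}, …, {7,8}.
Choosing 7 integers — say the integers 1 through 7 — takes one from each pair and avoids the property.
Choosing 8 forces two into the same pair by pigeonhole, and those sum to 15. So 8.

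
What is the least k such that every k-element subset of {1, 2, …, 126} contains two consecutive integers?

Partition {1, …, 126} into 63 pairs: {1,2}, {3,4}, …, {125,126}.
Choosing 63 integers — say the 63 even numbers 2, 4, …, 126 — takes one from each pair and avoids the property.
Choosing 64 forces two into the same pair by pigeonhole, and those are consecutive. So 64.

64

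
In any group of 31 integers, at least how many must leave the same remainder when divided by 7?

The 31 integers fall into 7 residue classes modulo 7.
If each of the 7 residue classes modulo 7 held at most 4, the total would be at most 7 × 4 = 28 < 31, a contradiction.
So at least one holds ⌈31/7⌉ = 5.

5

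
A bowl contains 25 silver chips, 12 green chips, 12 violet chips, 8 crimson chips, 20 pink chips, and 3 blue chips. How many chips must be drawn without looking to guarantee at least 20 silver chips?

75

To avoid silver chips as long as possible, exhaust the other 5 colors first.
The worst case draws every non-silver chip first: 12 + 12 + 8 + 20 + 3 = 55.
The next 20 draws are then forced to be silver, giving 55 + 20 = 75.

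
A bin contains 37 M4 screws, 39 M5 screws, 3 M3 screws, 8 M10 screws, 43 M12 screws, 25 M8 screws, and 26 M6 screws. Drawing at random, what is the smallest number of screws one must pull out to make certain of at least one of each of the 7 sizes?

The hardest size to obtain is M3: we could draw every other screw first — 181 − 3 = 178 screws — without a single M3 one.
The next draw must be M3, so 178 + 1 = 179.

179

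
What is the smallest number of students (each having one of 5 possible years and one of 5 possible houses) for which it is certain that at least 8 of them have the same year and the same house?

176

There are 5 × 5 = 25 (year, house) combinations acting as pigeonholes.
With 25 × 7 = 175 students we could place exactly 7 in each, with no (year, house) pair reaching 8.
One more forces some (year, house) pair to hold 8, so 175 + 1 = 176.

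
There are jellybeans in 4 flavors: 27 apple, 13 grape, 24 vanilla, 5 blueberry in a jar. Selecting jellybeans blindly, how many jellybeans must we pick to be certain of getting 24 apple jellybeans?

66

The worst case draws every non-apple jellybean first: 13 + 24 + 5 = 42.
The next 24 draws are then forced to be apple, giving 42 + 24 = 66.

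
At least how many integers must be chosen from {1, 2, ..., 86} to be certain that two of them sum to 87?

44

Partition {1, …, 86} into 43 pairs: {1,86}, {2,85}, …, {43,44}.
Choosing 43 integers — say the integers 1 through 43 — takes one from each pair and avoids the property.
Choosing 44 forces two into the same pair by pigeonhole, and those sum to 87. So 44.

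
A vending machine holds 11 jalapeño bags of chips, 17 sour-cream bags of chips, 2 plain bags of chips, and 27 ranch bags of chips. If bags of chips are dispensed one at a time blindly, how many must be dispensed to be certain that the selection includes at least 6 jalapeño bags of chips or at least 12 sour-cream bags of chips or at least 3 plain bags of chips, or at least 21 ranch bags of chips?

Each of the 4 flavors has its own threshold; avoid all of them simultaneously.
The worst case stops just short of every target: 5 jalapeño, 11 sour-cream, 2 plain, 20 ranch — 5 + 11 + 2 + 20 = 38 bags of chips.
One more bag of chips must push some flavor to its target, so 38 + 1 = 39.

39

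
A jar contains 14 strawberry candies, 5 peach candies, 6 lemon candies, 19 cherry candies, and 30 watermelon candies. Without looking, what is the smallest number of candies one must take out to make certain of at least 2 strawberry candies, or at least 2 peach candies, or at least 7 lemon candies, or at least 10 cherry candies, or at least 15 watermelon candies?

32

Each of the 5 flavors has its own threshold; avoid all of them simultaneously.
The worst case stops just short of every target: 1 strawberry, 1 peach, 6 lemon, 9 cherry, 14 watermelon — 1 + 1 + 6 + 9 + 14 = 31 candies.
One more candy must push some flavor to its target, so 31 + 1 = 32.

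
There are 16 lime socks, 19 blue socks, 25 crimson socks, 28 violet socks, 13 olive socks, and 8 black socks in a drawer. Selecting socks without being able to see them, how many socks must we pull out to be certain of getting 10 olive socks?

To avoid olive socks as long as possible, exhaust the other 5 colors first.
The worst case draws every non-olive sock first: 16 + 19 + 25 + 28 + 8 = 96.
The next 10 draws are then forced to be olive, giving 96 + 10 = 106.

106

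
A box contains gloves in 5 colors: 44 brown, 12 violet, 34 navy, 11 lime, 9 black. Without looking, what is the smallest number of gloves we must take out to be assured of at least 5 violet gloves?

The worst case draws every non-violet glove first: 44 + 34 + 11 + 9 = 98.
The next 5 draws are then forced to be violet, giving 98 + 5 = 103.

103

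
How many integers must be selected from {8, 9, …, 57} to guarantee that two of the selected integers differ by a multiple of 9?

10

Use the pigeonhole principle on residue classes: group the integers by remainder mod 9; there are 9 residue classes, each nonempty in this range.
Choosing one from each class (9 integers) avoids any shared remainder.
One more choice must repeat a class, so two differ by a multiple of 9. Hence 9 + 1 = 10.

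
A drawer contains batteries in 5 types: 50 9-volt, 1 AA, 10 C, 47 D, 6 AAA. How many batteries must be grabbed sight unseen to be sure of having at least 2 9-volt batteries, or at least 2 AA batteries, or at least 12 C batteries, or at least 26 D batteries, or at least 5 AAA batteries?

42

The worst case stops just short of every target: 1 9-volt, 1 AA, all 10 C, 25 D, 4 AAA — 1 + 1 + 10 + 25 + 4 = 41 batteries.
One more battery must push some type to its target, so 41 + 1 = 42.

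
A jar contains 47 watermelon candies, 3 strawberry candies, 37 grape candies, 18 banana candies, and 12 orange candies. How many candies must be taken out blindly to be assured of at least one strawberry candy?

To avoid strawberry candies as long as possible, exhaust the other 4 flavors first.
The worst case draws every non-strawberry candy first: 47 + 37 + 18 + 12 = 114.
The next draw is then forced to be strawberry, giving 114 + 1 = 115.

115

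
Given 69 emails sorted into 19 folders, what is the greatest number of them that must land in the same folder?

The 69 emails fall into 19 folders.
If each of the 19 folders held at most 3, the total would be at most 19 × 3 = 57 < 69, a contradiction.
So at least one holds ⌈69/19⌉ = 4.

4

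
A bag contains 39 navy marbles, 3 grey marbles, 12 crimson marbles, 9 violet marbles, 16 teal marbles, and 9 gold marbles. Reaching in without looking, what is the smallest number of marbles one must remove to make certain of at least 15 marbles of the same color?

Treat the 6 colors as pigeonholes.
In the worst case we take at most 14 of each color, but all 3 grey, all 12 crimson, all 9 violet, and all 9 gold (fewer than 14), giving 14 + 3 + 12 + 9 + 14 + 9 = 61.
One more marble then forces some color to 15, so 61 + 1 = 62.

62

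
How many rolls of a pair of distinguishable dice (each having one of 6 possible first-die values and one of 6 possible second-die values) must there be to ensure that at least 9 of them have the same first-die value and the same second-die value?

289

There are 6 × 6 = 36 (first-die value, second-die value) combinations acting as pigeonholes.
With 36 × 8 = 288 rolls of a pair of distinguishable dice we could place exactly 8 in each, with no (first-die value, second-die value) pair reaching 9.
One more forces some (first-die value, second-die value) pair to hold 9, so 288 + 1 = 289.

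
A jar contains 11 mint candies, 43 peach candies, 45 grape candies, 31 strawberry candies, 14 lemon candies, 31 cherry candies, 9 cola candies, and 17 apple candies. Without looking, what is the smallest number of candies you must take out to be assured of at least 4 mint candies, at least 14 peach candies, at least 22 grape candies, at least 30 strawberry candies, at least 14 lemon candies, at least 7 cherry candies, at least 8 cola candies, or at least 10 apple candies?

Each of the 8 flavors has its own threshold; avoid all of them simultaneously.
The worst case stops just short of every target: 3 mint, 13 peach, 21 grape, 29 strawberry, 13 lemon, 6 cherry, 7 cola, 9 apple — 3 + 13 + 21 + 29 + 13 + 6 + 7 + 9 = 101 candies.
One more candy must push some flavor to its target, so 101 + 1 = 102.

102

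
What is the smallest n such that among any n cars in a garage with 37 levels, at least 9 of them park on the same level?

297

There are 37 levels acting as pigeonholes.
With 37 × 8 = 296 cars we could place exactly 8 in each, with no class reaching 9.
One more forces some class to hold 9, so 296 + 1 = 297.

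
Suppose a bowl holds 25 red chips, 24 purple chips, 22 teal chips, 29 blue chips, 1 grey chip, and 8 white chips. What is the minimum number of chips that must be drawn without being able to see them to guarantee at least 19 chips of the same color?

82

In the worst case we take at most 18 of each color, but all 1 grey and all 8 white (fewer than 18), giving 18 + 18 + 18 + 18 + 1 + 8 = 81.
One more chip then forces some color to 19, so 81 + 1 = 82.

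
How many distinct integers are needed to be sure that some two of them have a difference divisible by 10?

Two integers differ by a multiple of 10 exactly when they share a remainder mod 10.
There are 10 residue classes mod 10, so 10 integers can all lie in distinct classes.
One more integer must repeat a residue, giving a difference divisible by 10. So n = 10 + 1 = 11.

11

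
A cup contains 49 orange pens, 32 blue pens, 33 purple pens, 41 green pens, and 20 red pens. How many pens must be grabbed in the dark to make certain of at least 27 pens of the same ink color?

In the worst case we take at most 26 of each ink color, but all 20 red (fewer than 26), giving 26 + 26 + 26 + 26 + 20 = 124.
One more pen then forces some ink color to 27, so 124 + 1 = 125.

125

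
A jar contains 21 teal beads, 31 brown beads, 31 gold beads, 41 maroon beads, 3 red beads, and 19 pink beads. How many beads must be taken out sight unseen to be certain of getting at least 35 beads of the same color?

Treat the 6 colors as pigeonholes.
In the worst case we take at most 34 of each color, but all 21 teal, all 31 brown, all 31 gold, all 3 red, and all 19 pink (fewer than 34), giving 21 + 31 + 31 + 34 + 3 + 19 = 139.
One more bead then forces some color to 35, so 139 + 1 = 140.

140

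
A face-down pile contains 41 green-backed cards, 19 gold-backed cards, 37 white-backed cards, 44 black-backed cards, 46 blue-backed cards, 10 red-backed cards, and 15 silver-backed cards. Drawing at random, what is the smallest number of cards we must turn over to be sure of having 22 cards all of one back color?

129

Treat the 7 back colors as pigeonholes.
In the worst case we take at most 21 of each back color, but all 19 gold-backed, all 10 red-backed, and all 15 silver-backed (fewer than 21), giving 21 + 19 + 21 + 21 + 21 + 10 + 15 = 128.
One more card then forces some back color to 22, so 128 + 1 = 129.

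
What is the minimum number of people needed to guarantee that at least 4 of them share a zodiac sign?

There are 12 zodiac signs acting as pigeonholes.
With 12 × 3 = 36 people we could place exactly 3 in each, with no class reaching 4.
One more forces some class to hold 4, so 36 + 1 = 37.

37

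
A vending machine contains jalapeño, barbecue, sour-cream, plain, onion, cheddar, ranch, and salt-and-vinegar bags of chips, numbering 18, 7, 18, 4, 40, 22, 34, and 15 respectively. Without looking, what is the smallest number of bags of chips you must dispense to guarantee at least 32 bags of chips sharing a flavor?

147

Treat the 8 flavors as pigeonholes.
In the worst case we take at most 31 of each flavor, but all 18 jalapeño, all 7 barbecue, all 18 sour-cream, all 4 plain, all 22 cheddar, and all 15 salt-and-vinegar (fewer than 31), giving 18 + 7 + 18 + 4 + 31 + 22 + 31 + 15 = 146.
One more bag of chips then forces some flavor to 32, so 146 + 1 = 147.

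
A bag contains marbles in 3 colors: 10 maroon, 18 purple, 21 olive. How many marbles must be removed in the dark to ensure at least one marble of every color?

40

The hardest color to obtain is maroon: we could draw every other marble first — 49 − 10 = 39 marbles — without a single maroon one.
The next draw must be maroon, so 39 + 1 = 40.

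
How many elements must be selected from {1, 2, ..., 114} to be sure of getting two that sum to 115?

Partition {1, …, 114} into 57 pairs: {1,114}, {2,113}, …, {57,58}.
Choosing 57 integers — say the integers 1 through 57 — takes one from each pair and avoids the property.
Choosing 58 forces two into the same pair by pigeonhole, and those sum to 115. So 58.

58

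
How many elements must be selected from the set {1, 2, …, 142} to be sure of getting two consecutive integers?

Partition {1, …, 142} into 71 pairs: {1,2}, {3,4}, …, {141,142}.
Choosing 71 integers — say the 71 even numbers 2, 4, …, 142 — takes one from each pair and avoids the property.
Choosing 72 forces two into the same pair by pigeonhole, and those are consecutive. So 72.

72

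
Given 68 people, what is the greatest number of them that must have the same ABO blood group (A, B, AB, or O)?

If each of the 4 ABO blood groups held at most 16, the total would be at most 4 × 16 = 64 < 68, a contradiction.
So at least one holds ⌈68/4⌉ = 17.

17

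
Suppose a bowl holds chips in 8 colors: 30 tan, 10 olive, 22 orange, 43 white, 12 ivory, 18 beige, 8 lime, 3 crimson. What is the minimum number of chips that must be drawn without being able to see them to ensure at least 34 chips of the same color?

137

Treat the 8 colors as pigeonholes.
In the worst case we take at most 33 of each color, but all 30 tan, all 10 olive, all 22 orange, all 12 ivory, all 18 beige, all 8 lime, and all 3 crimson (fewer than 33), giving 30 + 10 + 22 + 33 + 12 + 18 + 8 + 3 = 136.
One more chip then forces some color to 34, so 136 + 1 = 137.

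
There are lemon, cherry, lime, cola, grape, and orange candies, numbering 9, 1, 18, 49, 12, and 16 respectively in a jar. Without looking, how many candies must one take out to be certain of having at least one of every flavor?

The hardest flavor to obtain is cherry: we could draw every other candy first — 105 − 1 = 104 candies — without a single cherry one.
The next draw must be cherry, so 104 + 1 = 105.

105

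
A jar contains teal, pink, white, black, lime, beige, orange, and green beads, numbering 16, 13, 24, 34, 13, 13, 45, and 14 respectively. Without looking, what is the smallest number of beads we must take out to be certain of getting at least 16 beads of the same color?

In the worst case we take at most 15 of each color, but all 13 pink, all 13 lime, all 13 beige, and all 14 green (fewer than 15), giving 15 + 13 + 15 + 15 + 13 + 13 + 15 + 14 = 113.
One more bead then forces some color to 16, so 113 + 1 = 114.

114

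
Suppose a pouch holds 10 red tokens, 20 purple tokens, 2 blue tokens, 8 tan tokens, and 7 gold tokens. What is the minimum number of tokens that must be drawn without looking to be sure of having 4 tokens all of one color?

15

In the worst case we take at most 3 of each color, but all 2 blue (fewer than 3), giving 3 + 3 + 2 + 3 + 3 = 14.
One more token then forces some color to 4, so 14 + 1 = 15.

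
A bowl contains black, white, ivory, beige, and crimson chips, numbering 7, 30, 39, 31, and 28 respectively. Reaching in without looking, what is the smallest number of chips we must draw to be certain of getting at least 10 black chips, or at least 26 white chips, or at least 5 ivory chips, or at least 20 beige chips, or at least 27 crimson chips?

The worst case stops just short of every target: all 7 black, 25 white, 4 ivory, 19 beige, 26 crimson — 7 + 25 + 4 + 19 + 26 = 81 chips.
One more chip must push some color to its target, so 81 + 1 = 82.

82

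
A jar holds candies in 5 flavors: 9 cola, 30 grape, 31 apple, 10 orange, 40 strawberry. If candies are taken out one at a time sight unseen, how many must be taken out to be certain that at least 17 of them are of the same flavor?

68

Treat the 5 flavors as pigeonholes.
In the worst case we take at most 16 of each flavor, but all 9 cola and all 10 orange (fewer than 16), giving 9 + 16 + 16 + 10 + 16 = 67.
One more candy then forces some flavor to 17, so 67 + 1 = 68.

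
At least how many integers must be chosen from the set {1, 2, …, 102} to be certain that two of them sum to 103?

Partition {1, …, 102} into 51 pairs: {1,102}, {2,101}, …, {51,52}.
Choosing 51 integers — say the integers 1 through 51 — takes one from each pair and avoids the property.
Choosing 52 forces two into the same pair by pigeonhole, and those sum to 103. So 52.

52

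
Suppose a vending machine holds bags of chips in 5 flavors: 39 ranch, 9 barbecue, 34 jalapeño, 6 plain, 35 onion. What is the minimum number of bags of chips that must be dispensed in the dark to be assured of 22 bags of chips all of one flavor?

Treat the 5 flavors as pigeonholes.
In the worst case we take at most 21 of each flavor, but all 9 barbecue and all 6 plain (fewer than 21), giving 21 + 9 + 21 + 6 + 21 = 78.
One more bag of chips then forces some flavor to 22, so 78 + 1 = 79.

79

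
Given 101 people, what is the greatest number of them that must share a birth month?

9

The 101 people fall into 12 months of the year.
If each of the 12 months of the year held at most 8, the total would be at most 12 × 8 = 96 < 101, a contradiction.
So at least one holds ⌈101/12⌉ = 9.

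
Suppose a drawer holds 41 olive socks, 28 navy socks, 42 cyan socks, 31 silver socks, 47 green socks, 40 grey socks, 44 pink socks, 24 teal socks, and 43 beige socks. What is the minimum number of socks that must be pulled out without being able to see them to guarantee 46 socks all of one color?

339

In the worst case we take at most 45 of each color, but all 41 olive, all 28 navy, all 42 cyan, all 31 silver, all 40 grey, all 44 pink, all 24 teal, and all 43 beige (fewer than 45), giving 41 + 28 + 42 + 31 + 45 + 40 + 44 + 24 + 43 = 338.
One more sock then forces some color to 46, so 338 + 1 = 339.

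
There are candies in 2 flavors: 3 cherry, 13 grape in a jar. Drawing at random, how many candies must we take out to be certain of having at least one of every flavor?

The hardest flavor to obtain is cherry: we could draw every other candy first — 16 − 3 = 13 candies — without a single cherry one.
The next draw must be cherry, so 13 + 1 = 14.

14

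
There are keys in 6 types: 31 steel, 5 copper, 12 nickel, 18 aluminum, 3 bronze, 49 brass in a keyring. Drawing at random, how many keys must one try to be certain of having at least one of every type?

116

The hardest type to obtain is bronze: we could draw every other key first — 118 − 3 = 115 keys — without a single bronze one.
The next draw must be bronze, so 115 + 1 = 116.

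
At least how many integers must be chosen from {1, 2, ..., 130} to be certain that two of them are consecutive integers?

Partition {1, …, 130} into 65 pairs: {1,2}, {3,4}, …, {129,130}.
Choosing 65 integers — say the 65 even numbers 2, 4, …, 130 — takes one from each pair and avoids the property.
Choosing 66 forces two into the same pair by pigeonhole, and those are consecutive. So 66.

66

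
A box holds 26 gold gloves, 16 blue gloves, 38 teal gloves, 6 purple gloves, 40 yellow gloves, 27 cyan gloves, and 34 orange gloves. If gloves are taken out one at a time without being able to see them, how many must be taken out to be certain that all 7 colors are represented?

The hardest color to obtain is purple: we could draw every other glove first — 187 − 6 = 181 gloves — without a single purple one.
The next draw must be purple, so 181 + 1 = 182.

182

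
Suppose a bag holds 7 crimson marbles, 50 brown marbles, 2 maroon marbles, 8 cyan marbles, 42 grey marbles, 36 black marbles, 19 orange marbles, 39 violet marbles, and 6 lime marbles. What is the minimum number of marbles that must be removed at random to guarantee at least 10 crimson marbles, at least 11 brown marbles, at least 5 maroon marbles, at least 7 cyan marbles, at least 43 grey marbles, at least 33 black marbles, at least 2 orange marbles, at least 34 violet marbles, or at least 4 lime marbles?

The worst case stops just short of every target: all 7 crimson, 10 brown, all 2 maroon, 6 cyan, 42 grey, 32 black, 1 orange, 33 violet, 3 lime — 7 + 10 + 2 + 6 + 42 + 32 + 1 + 33 + 3 = 136 marbles.
One more marble must push some color to its target, so 136 + 1 = 137.

137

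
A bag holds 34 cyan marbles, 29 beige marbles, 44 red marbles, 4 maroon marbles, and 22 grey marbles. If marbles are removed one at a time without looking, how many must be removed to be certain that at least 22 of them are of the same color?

Treat the 5 colors as pigeonholes.
In the worst case we take at most 21 of each color, but all 4 maroon (fewer than 21), giving 21 + 21 + 21 + 4 + 21 = 88.
One more marble then forces some color to 22, so 88 + 1 = 89.

89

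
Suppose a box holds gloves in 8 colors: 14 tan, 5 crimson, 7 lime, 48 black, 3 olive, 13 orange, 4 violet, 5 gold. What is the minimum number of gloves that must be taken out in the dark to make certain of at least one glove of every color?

97

The hardest color to obtain is olive: we could draw every other glove first — 99 − 3 = 96 gloves — without a single olive one.
The next draw must be olive, so 96 + 1 = 97.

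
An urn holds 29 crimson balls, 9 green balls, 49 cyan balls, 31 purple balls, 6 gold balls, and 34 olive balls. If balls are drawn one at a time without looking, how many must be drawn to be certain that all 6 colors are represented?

153

The hardest color to obtain is gold: we could draw every other ball first — 158 − 6 = 152 balls — without a single gold one.
The next draw must be gold, so 152 + 1 = 153.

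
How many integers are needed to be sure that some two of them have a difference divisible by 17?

Use the pigeonhole principle on residue classes: two integers differ by a multiple of 17 exactly when they share a remainder mod 17.
There are 17 residue classes mod 17, so 17 integers can all lie in distinct classes.
One more integer must repeat a residue, giving a difference divisible by 17. So n = 17 + 1 = 18.

18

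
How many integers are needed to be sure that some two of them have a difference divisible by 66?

67

Two integers differ by a multiple of 66 exactly when they share a remainder mod 66.
There are 66 residue classes mod 66, so 66 integers can all lie in distinct classes.
One more integer must repeat a residue, giving a difference divisible by 66. So n = 66 + 1 = 67.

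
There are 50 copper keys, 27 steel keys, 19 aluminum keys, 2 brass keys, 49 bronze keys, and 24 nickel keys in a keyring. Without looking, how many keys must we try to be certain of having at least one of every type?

170

The hardest type to obtain is brass: we could draw every other key first — 171 − 2 = 169 keys — without a single brass one.
The next draw must be brass, so 169 + 1 = 170.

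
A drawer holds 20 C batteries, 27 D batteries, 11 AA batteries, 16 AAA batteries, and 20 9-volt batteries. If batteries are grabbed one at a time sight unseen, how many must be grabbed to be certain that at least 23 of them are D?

The worst case draws every non-D battery first: 20 + 11 + 16 + 20 = 67.
The next 23 draws are then forced to be D, giving 67 + 23 = 90.

90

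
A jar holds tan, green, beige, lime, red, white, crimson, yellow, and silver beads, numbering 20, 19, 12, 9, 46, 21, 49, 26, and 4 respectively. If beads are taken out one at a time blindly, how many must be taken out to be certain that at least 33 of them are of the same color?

176

In the worst case we take at most 32 of each color, but all 20 tan, all 19 green, all 12 beige, all 9 lime, all 21 white, all 26 yellow, and all 4 silver (fewer than 32), giving 20 + 19 + 12 + 9 + 32 + 21 + 32 + 26 + 4 = 175.
One more bead then forces some color to 33, so 175 + 1 = 176.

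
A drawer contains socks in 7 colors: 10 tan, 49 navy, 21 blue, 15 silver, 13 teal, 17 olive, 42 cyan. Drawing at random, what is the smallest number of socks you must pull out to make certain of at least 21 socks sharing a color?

116

Treat the 7 colors as pigeonholes.
In the worst case we take at most 20 of each color, but all 10 tan, all 15 silver, all 13 teal, and all 17 olive (fewer than 20), giving 10 + 20 + 20 + 15 + 13 + 17 + 20 = 115.
One more sock then forces some color to 21, so 115 + 1 = 116.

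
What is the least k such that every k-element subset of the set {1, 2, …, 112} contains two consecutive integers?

57

Partition {1, …, 112} into 56 pairs: {1,2}, {3,4}, …, {111,112}.
Choosing 56 integers — say the 56 even numbers 2, 4, …, 112 — takes one from each pair and avoids the property.
Choosing 57 forces two into the same pair by pigeonhole, and those are consecutive. So 57.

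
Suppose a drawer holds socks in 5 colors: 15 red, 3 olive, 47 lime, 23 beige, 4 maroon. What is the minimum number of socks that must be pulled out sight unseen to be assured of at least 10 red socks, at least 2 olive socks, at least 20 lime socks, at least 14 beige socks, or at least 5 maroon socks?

The worst case stops just short of every target: 9 red, 1 olive, 19 lime, 13 beige, 4 maroon — 9 + 1 + 19 + 13 + 4 = 46 socks.
One more sock must push some color to its target, so 46 + 1 = 47.

47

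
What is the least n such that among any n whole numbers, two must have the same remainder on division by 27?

28

Use the pigeonhole principle on residue classes: two integers differ by a multiple of 27 exactly when they share a remainder mod 27.
There are 27 residue classes mod 27, so 27 integers can all lie in distinct classes.
One more integer must repeat a residue, giving a difference divisible by 27. So n = 27 + 1 = 28.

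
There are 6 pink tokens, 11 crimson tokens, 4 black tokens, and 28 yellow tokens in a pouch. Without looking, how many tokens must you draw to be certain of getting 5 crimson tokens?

To avoid crimson tokens as long as possible, exhaust the other 3 colors first.
The worst case draws every non-crimson token first: 6 + 4 + 28 = 38.
The next 5 draws are then forced to be crimson, giving 38 + 5 = 43.

43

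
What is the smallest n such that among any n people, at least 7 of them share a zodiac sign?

73

There are 12 zodiac signs acting as pigeonholes.
With 12 × 6 = 72 people we could place exactly 6 in each, with no class reaching 7.
One more forces some class to hold 7, so 72 + 1 = 73.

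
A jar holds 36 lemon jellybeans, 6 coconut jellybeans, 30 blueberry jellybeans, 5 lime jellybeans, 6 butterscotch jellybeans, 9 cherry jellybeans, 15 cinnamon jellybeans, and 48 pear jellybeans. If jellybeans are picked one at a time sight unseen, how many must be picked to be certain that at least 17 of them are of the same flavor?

90

In the worst case we take at most 16 of each flavor, but all 6 coconut, all 5 lime, all 6 butterscotch, all 9 cherry, and all 15 cinnamon (fewer than 16), giving 16 + 6 + 16 + 5 + 6 + 9 + 15 + 16 = 89.
One more jellybean then forces some flavor to 17, so 89 + 1 = 90.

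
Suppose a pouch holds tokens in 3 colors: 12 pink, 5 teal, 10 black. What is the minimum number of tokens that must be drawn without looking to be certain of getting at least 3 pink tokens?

18

The worst case draws every non-pink token first: 5 + 10 = 15.
The next 3 draws are then forced to be pink, giving 15 + 3 = 18.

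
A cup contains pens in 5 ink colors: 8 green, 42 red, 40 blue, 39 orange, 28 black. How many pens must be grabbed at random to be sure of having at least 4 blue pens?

121

The worst case draws every non-blue pen first: 8 + 42 + 39 + 28 = 117.
The next 4 draws are then forced to be blue, giving 117 + 4 = 121.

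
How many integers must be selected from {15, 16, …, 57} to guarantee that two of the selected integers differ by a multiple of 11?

Use the pigeonhole principle on residue classes: group the integers by remainder mod 11; there are 11 residue classes, each nonempty in this range.
Choosing one from each class (11 integers) avoids any shared remainder.
One more choice must repeat a class, so two differ by a multiple of 11. Hence 11 + 1 = 12.

12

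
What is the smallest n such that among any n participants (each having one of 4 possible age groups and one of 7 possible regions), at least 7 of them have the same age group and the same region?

There are 4 × 7 = 28 (age group, region) combinations acting as pigeonholes.
With 28 × 6 = 168 participants we could place exactly 6 in each, with no (age group, region) pair reaching 7.
One more forces some (age group, region) pair to hold 7, so 168 + 1 = 169.

169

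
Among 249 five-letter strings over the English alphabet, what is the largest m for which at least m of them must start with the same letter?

If each of the 26 possible first letters held at most 9, the total would be at most 26 × 9 = 234 < 249, a contradiction.
So at least one holds ⌈249/26⌉ = 10.

10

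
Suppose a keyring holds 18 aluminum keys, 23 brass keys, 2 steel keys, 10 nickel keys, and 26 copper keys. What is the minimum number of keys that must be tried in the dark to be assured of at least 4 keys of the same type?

Treat the 5 types as pigeonholes.
In the worst case we take at most 3 of each type, but all 2 steel (fewer than 3), giving 3 + 3 + 2 + 3 + 3 = 14.
One more key then forces some type to 4, so 14 + 1 = 15.

15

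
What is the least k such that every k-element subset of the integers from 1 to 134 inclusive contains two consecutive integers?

Partition {1, …, 134} into 67 pairs: {1,2}, {3,4}, …, {133,134}.
Choosing 67 integers — say the 67 even numbers 2, 4, …, 134 — takes one from each pair and avoids the property.
Choosing 68 forces two into the same pair by pigeonhole, and those are consecutive. So 68.

68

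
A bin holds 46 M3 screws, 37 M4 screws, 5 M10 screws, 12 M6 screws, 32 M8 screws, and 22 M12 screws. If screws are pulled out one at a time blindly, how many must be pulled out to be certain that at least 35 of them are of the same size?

Treat the 6 sizes as pigeonholes.
In the worst case we take at most 34 of each size, but all 5 M10, all 12 M6, all 32 M8, and all 22 M12 (fewer than 34), giving 34 + 34 + 5 + 12 + 32 + 22 = 139.
One more screw then forces some size to 35, so 139 + 1 = 140.

140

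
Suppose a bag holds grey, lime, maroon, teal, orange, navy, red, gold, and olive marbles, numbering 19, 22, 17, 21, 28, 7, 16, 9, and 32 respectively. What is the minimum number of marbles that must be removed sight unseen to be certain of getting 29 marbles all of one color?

Treat the 9 colors as pigeonholes.
In the worst case we take at most 28 of each color, but all 19 grey, all 22 lime, all 17 maroon, all 21 teal, all 7 navy, all 16 red, and all 9 gold (fewer than 28), giving 19 + 22 + 17 + 21 + 28 + 7 + 16 + 9 + 28 = 167.
One more marble then forces some color to 29, so 167 + 1 = 168.

168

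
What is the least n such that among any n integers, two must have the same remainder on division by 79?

80

Two integers differ by a multiple of 79 exactly when they share a remainder mod 79.
There are 79 residue classes mod 79, so 79 integers can all lie in distinct classes.
One more integer must repeat a residue, giving a difference divisible by 79. So n = 79 + 1 = 80.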